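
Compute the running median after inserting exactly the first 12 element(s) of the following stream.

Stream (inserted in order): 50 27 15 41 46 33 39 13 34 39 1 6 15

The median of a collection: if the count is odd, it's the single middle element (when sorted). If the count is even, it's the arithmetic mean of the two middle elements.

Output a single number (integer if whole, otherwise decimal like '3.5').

Step 1: insert 50 -> lo=[50] (size 1, max 50) hi=[] (size 0) -> median=50
Step 2: insert 27 -> lo=[27] (size 1, max 27) hi=[50] (size 1, min 50) -> median=38.5
Step 3: insert 15 -> lo=[15, 27] (size 2, max 27) hi=[50] (size 1, min 50) -> median=27
Step 4: insert 41 -> lo=[15, 27] (size 2, max 27) hi=[41, 50] (size 2, min 41) -> median=34
Step 5: insert 46 -> lo=[15, 27, 41] (size 3, max 41) hi=[46, 50] (size 2, min 46) -> median=41
Step 6: insert 33 -> lo=[15, 27, 33] (size 3, max 33) hi=[41, 46, 50] (size 3, min 41) -> median=37
Step 7: insert 39 -> lo=[15, 27, 33, 39] (size 4, max 39) hi=[41, 46, 50] (size 3, min 41) -> median=39
Step 8: insert 13 -> lo=[13, 15, 27, 33] (size 4, max 33) hi=[39, 41, 46, 50] (size 4, min 39) -> median=36
Step 9: insert 34 -> lo=[13, 15, 27, 33, 34] (size 5, max 34) hi=[39, 41, 46, 50] (size 4, min 39) -> median=34
Step 10: insert 39 -> lo=[13, 15, 27, 33, 34] (size 5, max 34) hi=[39, 39, 41, 46, 50] (size 5, min 39) -> median=36.5
Step 11: insert 1 -> lo=[1, 13, 15, 27, 33, 34] (size 6, max 34) hi=[39, 39, 41, 46, 50] (size 5, min 39) -> median=34
Step 12: insert 6 -> lo=[1, 6, 13, 15, 27, 33] (size 6, max 33) hi=[34, 39, 39, 41, 46, 50] (size 6, min 34) -> median=33.5

Answer: 33.5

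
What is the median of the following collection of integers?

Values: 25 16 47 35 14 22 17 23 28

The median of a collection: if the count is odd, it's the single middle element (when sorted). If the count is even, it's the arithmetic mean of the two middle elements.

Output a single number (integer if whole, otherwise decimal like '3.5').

Step 1: insert 25 -> lo=[25] (size 1, max 25) hi=[] (size 0) -> median=25
Step 2: insert 16 -> lo=[16] (size 1, max 16) hi=[25] (size 1, min 25) -> median=20.5
Step 3: insert 47 -> lo=[16, 25] (size 2, max 25) hi=[47] (size 1, min 47) -> median=25
Step 4: insert 35 -> lo=[16, 25] (size 2, max 25) hi=[35, 47] (size 2, min 35) -> median=30
Step 5: insert 14 -> lo=[14, 16, 25] (size 3, max 25) hi=[35, 47] (size 2, min 35) -> median=25
Step 6: insert 22 -> lo=[14, 16, 22] (size 3, max 22) hi=[25, 35, 47] (size 3, min 25) -> median=23.5
Step 7: insert 17 -> lo=[14, 16, 17, 22] (size 4, max 22) hi=[25, 35, 47] (size 3, min 25) -> median=22
Step 8: insert 23 -> lo=[14, 16, 17, 22] (size 4, max 22) hi=[23, 25, 35, 47] (size 4, min 23) -> median=22.5
Step 9: insert 28 -> lo=[14, 16, 17, 22, 23] (size 5, max 23) hi=[25, 28, 35, 47] (size 4, min 25) -> median=23

Answer: 23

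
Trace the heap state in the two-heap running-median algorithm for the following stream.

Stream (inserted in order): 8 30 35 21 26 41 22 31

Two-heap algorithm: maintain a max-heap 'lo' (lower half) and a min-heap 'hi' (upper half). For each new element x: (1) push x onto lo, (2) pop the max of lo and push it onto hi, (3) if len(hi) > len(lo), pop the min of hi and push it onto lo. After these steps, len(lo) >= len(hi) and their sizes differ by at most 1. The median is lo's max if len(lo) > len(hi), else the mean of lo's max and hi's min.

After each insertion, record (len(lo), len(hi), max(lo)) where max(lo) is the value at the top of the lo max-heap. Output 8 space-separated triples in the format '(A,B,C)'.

Answer: (1,0,8) (1,1,8) (2,1,30) (2,2,21) (3,2,26) (3,3,26) (4,3,26) (4,4,26)

Derivation:
Step 1: insert 8 -> lo=[8] hi=[] -> (len(lo)=1, len(hi)=0, max(lo)=8)
Step 2: insert 30 -> lo=[8] hi=[30] -> (len(lo)=1, len(hi)=1, max(lo)=8)
Step 3: insert 35 -> lo=[8, 30] hi=[35] -> (len(lo)=2, len(hi)=1, max(lo)=30)
Step 4: insert 21 -> lo=[8, 21] hi=[30, 35] -> (len(lo)=2, len(hi)=2, max(lo)=21)
Step 5: insert 26 -> lo=[8, 21, 26] hi=[30, 35] -> (len(lo)=3, len(hi)=2, max(lo)=26)
Step 6: insert 41 -> lo=[8, 21, 26] hi=[30, 35, 41] -> (len(lo)=3, len(hi)=3, max(lo)=26)
Step 7: insert 22 -> lo=[8, 21, 22, 26] hi=[30, 35, 41] -> (len(lo)=4, len(hi)=3, max(lo)=26)
Step 8: insert 31 -> lo=[8, 21, 22, 26] hi=[30, 31, 35, 41] -> (len(lo)=4, len(hi)=4, max(lo)=26)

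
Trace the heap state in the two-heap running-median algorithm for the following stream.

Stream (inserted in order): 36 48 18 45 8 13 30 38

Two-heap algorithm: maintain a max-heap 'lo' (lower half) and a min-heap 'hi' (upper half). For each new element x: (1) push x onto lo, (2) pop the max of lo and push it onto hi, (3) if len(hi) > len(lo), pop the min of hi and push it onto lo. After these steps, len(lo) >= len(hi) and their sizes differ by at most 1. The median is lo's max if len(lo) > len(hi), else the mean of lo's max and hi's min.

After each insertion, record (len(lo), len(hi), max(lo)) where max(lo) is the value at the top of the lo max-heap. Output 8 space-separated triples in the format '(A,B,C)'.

Answer: (1,0,36) (1,1,36) (2,1,36) (2,2,36) (3,2,36) (3,3,18) (4,3,30) (4,4,30)

Derivation:
Step 1: insert 36 -> lo=[36] hi=[] -> (len(lo)=1, len(hi)=0, max(lo)=36)
Step 2: insert 48 -> lo=[36] hi=[48] -> (len(lo)=1, len(hi)=1, max(lo)=36)
Step 3: insert 18 -> lo=[18, 36] hi=[48] -> (len(lo)=2, len(hi)=1, max(lo)=36)
Step 4: insert 45 -> lo=[18, 36] hi=[45, 48] -> (len(lo)=2, len(hi)=2, max(lo)=36)
Step 5: insert 8 -> lo=[8, 18, 36] hi=[45, 48] -> (len(lo)=3, len(hi)=2, max(lo)=36)
Step 6: insert 13 -> lo=[8, 13, 18] hi=[36, 45, 48] -> (len(lo)=3, len(hi)=3, max(lo)=18)
Step 7: insert 30 -> lo=[8, 13, 18, 30] hi=[36, 45, 48] -> (len(lo)=4, len(hi)=3, max(lo)=30)
Step 8: insert 38 -> lo=[8, 13, 18, 30] hi=[36, 38, 45, 48] -> (len(lo)=4, len(hi)=4, max(lo)=30)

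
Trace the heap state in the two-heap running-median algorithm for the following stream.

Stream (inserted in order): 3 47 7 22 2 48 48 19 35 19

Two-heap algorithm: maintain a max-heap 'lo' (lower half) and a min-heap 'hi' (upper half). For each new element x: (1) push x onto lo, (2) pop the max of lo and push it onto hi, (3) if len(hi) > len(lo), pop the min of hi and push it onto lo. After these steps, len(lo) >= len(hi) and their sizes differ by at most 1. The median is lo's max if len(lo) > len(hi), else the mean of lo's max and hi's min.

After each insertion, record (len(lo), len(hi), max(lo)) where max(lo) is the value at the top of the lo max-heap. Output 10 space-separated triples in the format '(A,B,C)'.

Step 1: insert 3 -> lo=[3] hi=[] -> (len(lo)=1, len(hi)=0, max(lo)=3)
Step 2: insert 47 -> lo=[3] hi=[47] -> (len(lo)=1, len(hi)=1, max(lo)=3)
Step 3: insert 7 -> lo=[3, 7] hi=[47] -> (len(lo)=2, len(hi)=1, max(lo)=7)
Step 4: insert 22 -> lo=[3, 7] hi=[22, 47] -> (len(lo)=2, len(hi)=2, max(lo)=7)
Step 5: insert 2 -> lo=[2, 3, 7] hi=[22, 47] -> (len(lo)=3, len(hi)=2, max(lo)=7)
Step 6: insert 48 -> lo=[2, 3, 7] hi=[22, 47, 48] -> (len(lo)=3, len(hi)=3, max(lo)=7)
Step 7: insert 48 -> lo=[2, 3, 7, 22] hi=[47, 48, 48] -> (len(lo)=4, len(hi)=3, max(lo)=22)
Step 8: insert 19 -> lo=[2, 3, 7, 19] hi=[22, 47, 48, 48] -> (len(lo)=4, len(hi)=4, max(lo)=19)
Step 9: insert 35 -> lo=[2, 3, 7, 19, 22] hi=[35, 47, 48, 48] -> (len(lo)=5, len(hi)=4, max(lo)=22)
Step 10: insert 19 -> lo=[2, 3, 7, 19, 19] hi=[22, 35, 47, 48, 48] -> (len(lo)=5, len(hi)=5, max(lo)=19)

Answer: (1,0,3) (1,1,3) (2,1,7) (2,2,7) (3,2,7) (3,3,7) (4,3,22) (4,4,19) (5,4,22) (5,5,19)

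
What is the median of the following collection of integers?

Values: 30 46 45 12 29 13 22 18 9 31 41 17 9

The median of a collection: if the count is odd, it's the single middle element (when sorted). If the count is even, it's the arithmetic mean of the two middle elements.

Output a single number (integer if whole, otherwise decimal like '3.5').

Step 1: insert 30 -> lo=[30] (size 1, max 30) hi=[] (size 0) -> median=30
Step 2: insert 46 -> lo=[30] (size 1, max 30) hi=[46] (size 1, min 46) -> median=38
Step 3: insert 45 -> lo=[30, 45] (size 2, max 45) hi=[46] (size 1, min 46) -> median=45
Step 4: insert 12 -> lo=[12, 30] (size 2, max 30) hi=[45, 46] (size 2, min 45) -> median=37.5
Step 5: insert 29 -> lo=[12, 29, 30] (size 3, max 30) hi=[45, 46] (size 2, min 45) -> median=30
Step 6: insert 13 -> lo=[12, 13, 29] (size 3, max 29) hi=[30, 45, 46] (size 3, min 30) -> median=29.5
Step 7: insert 22 -> lo=[12, 13, 22, 29] (size 4, max 29) hi=[30, 45, 46] (size 3, min 30) -> median=29
Step 8: insert 18 -> lo=[12, 13, 18, 22] (size 4, max 22) hi=[29, 30, 45, 46] (size 4, min 29) -> median=25.5
Step 9: insert 9 -> lo=[9, 12, 13, 18, 22] (size 5, max 22) hi=[29, 30, 45, 46] (size 4, min 29) -> median=22
Step 10: insert 31 -> lo=[9, 12, 13, 18, 22] (size 5, max 22) hi=[29, 30, 31, 45, 46] (size 5, min 29) -> median=25.5
Step 11: insert 41 -> lo=[9, 12, 13, 18, 22, 29] (size 6, max 29) hi=[30, 31, 41, 45, 46] (size 5, min 30) -> median=29
Step 12: insert 17 -> lo=[9, 12, 13, 17, 18, 22] (size 6, max 22) hi=[29, 30, 31, 41, 45, 46] (size 6, min 29) -> median=25.5
Step 13: insert 9 -> lo=[9, 9, 12, 13, 17, 18, 22] (size 7, max 22) hi=[29, 30, 31, 41, 45, 46] (size 6, min 29) -> median=22

Answer: 22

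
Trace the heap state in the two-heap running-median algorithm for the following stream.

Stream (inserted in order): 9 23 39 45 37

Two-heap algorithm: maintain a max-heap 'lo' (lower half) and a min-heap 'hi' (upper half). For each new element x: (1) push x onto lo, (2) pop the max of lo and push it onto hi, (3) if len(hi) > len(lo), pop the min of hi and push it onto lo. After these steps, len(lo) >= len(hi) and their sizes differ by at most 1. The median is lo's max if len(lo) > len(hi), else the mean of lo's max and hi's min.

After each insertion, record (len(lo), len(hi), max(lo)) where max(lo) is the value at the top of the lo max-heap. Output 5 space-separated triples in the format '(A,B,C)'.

Answer: (1,0,9) (1,1,9) (2,1,23) (2,2,23) (3,2,37)

Derivation:
Step 1: insert 9 -> lo=[9] hi=[] -> (len(lo)=1, len(hi)=0, max(lo)=9)
Step 2: insert 23 -> lo=[9] hi=[23] -> (len(lo)=1, len(hi)=1, max(lo)=9)
Step 3: insert 39 -> lo=[9, 23] hi=[39] -> (len(lo)=2, len(hi)=1, max(lo)=23)
Step 4: insert 45 -> lo=[9, 23] hi=[39, 45] -> (len(lo)=2, len(hi)=2, max(lo)=23)
Step 5: insert 37 -> lo=[9, 23, 37] hi=[39, 45] -> (len(lo)=3, len(hi)=2, max(lo)=37)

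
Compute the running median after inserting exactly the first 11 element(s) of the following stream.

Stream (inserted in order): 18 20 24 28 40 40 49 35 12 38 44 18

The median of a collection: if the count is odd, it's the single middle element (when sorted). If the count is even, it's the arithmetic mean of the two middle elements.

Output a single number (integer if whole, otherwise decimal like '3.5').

Answer: 35

Derivation:
Step 1: insert 18 -> lo=[18] (size 1, max 18) hi=[] (size 0) -> median=18
Step 2: insert 20 -> lo=[18] (size 1, max 18) hi=[20] (size 1, min 20) -> median=19
Step 3: insert 24 -> lo=[18, 20] (size 2, max 20) hi=[24] (size 1, min 24) -> median=20
Step 4: insert 28 -> lo=[18, 20] (size 2, max 20) hi=[24, 28] (size 2, min 24) -> median=22
Step 5: insert 40 -> lo=[18, 20, 24] (size 3, max 24) hi=[28, 40] (size 2, min 28) -> median=24
Step 6: insert 40 -> lo=[18, 20, 24] (size 3, max 24) hi=[28, 40, 40] (size 3, min 28) -> median=26
Step 7: insert 49 -> lo=[18, 20, 24, 28] (size 4, max 28) hi=[40, 40, 49] (size 3, min 40) -> median=28
Step 8: insert 35 -> lo=[18, 20, 24, 28] (size 4, max 28) hi=[35, 40, 40, 49] (size 4, min 35) -> median=31.5
Step 9: insert 12 -> lo=[12, 18, 20, 24, 28] (size 5, max 28) hi=[35, 40, 40, 49] (size 4, min 35) -> median=28
Step 10: insert 38 -> lo=[12, 18, 20, 24, 28] (size 5, max 28) hi=[35, 38, 40, 40, 49] (size 5, min 35) -> median=31.5
Step 11: insert 44 -> lo=[12, 18, 20, 24, 28, 35] (size 6, max 35) hi=[38, 40, 40, 44, 49] (size 5, min 38) -> median=35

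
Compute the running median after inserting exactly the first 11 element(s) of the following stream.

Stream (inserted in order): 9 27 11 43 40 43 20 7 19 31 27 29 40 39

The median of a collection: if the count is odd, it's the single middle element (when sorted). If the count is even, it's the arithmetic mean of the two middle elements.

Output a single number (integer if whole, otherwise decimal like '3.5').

Answer: 27

Derivation:
Step 1: insert 9 -> lo=[9] (size 1, max 9) hi=[] (size 0) -> median=9
Step 2: insert 27 -> lo=[9] (size 1, max 9) hi=[27] (size 1, min 27) -> median=18
Step 3: insert 11 -> lo=[9, 11] (size 2, max 11) hi=[27] (size 1, min 27) -> median=11
Step 4: insert 43 -> lo=[9, 11] (size 2, max 11) hi=[27, 43] (size 2, min 27) -> median=19
Step 5: insert 40 -> lo=[9, 11, 27] (size 3, max 27) hi=[40, 43] (size 2, min 40) -> median=27
Step 6: insert 43 -> lo=[9, 11, 27] (size 3, max 27) hi=[40, 43, 43] (size 3, min 40) -> median=33.5
Step 7: insert 20 -> lo=[9, 11, 20, 27] (size 4, max 27) hi=[40, 43, 43] (size 3, min 40) -> median=27
Step 8: insert 7 -> lo=[7, 9, 11, 20] (size 4, max 20) hi=[27, 40, 43, 43] (size 4, min 27) -> median=23.5
Step 9: insert 19 -> lo=[7, 9, 11, 19, 20] (size 5, max 20) hi=[27, 40, 43, 43] (size 4, min 27) -> median=20
Step 10: insert 31 -> lo=[7, 9, 11, 19, 20] (size 5, max 20) hi=[27, 31, 40, 43, 43] (size 5, min 27) -> median=23.5
Step 11: insert 27 -> lo=[7, 9, 11, 19, 20, 27] (size 6, max 27) hi=[27, 31, 40, 43, 43] (size 5, min 27) -> median=27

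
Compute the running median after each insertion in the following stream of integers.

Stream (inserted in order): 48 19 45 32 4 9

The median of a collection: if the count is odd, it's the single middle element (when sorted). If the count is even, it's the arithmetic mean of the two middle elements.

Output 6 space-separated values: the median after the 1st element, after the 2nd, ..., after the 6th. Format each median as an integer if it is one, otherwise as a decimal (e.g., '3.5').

Step 1: insert 48 -> lo=[48] (size 1, max 48) hi=[] (size 0) -> median=48
Step 2: insert 19 -> lo=[19] (size 1, max 19) hi=[48] (size 1, min 48) -> median=33.5
Step 3: insert 45 -> lo=[19, 45] (size 2, max 45) hi=[48] (size 1, min 48) -> median=45
Step 4: insert 32 -> lo=[19, 32] (size 2, max 32) hi=[45, 48] (size 2, min 45) -> median=38.5
Step 5: insert 4 -> lo=[4, 19, 32] (size 3, max 32) hi=[45, 48] (size 2, min 45) -> median=32
Step 6: insert 9 -> lo=[4, 9, 19] (size 3, max 19) hi=[32, 45, 48] (size 3, min 32) -> median=25.5

Answer: 48 33.5 45 38.5 32 25.5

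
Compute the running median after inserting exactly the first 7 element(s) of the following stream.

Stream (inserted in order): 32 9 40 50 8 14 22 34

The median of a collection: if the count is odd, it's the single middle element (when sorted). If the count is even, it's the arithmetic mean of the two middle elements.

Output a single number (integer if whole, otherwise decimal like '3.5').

Step 1: insert 32 -> lo=[32] (size 1, max 32) hi=[] (size 0) -> median=32
Step 2: insert 9 -> lo=[9] (size 1, max 9) hi=[32] (size 1, min 32) -> median=20.5
Step 3: insert 40 -> lo=[9, 32] (size 2, max 32) hi=[40] (size 1, min 40) -> median=32
Step 4: insert 50 -> lo=[9, 32] (size 2, max 32) hi=[40, 50] (size 2, min 40) -> median=36
Step 5: insert 8 -> lo=[8, 9, 32] (size 3, max 32) hi=[40, 50] (size 2, min 40) -> median=32
Step 6: insert 14 -> lo=[8, 9, 14] (size 3, max 14) hi=[32, 40, 50] (size 3, min 32) -> median=23
Step 7: insert 22 -> lo=[8, 9, 14, 22] (size 4, max 22) hi=[32, 40, 50] (size 3, min 32) -> median=22

Answer: 22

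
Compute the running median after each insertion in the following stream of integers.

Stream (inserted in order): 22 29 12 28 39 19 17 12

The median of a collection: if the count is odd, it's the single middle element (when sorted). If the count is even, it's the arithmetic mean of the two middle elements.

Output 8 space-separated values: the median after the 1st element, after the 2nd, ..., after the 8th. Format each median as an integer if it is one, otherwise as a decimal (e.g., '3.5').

Answer: 22 25.5 22 25 28 25 22 20.5

Derivation:
Step 1: insert 22 -> lo=[22] (size 1, max 22) hi=[] (size 0) -> median=22
Step 2: insert 29 -> lo=[22] (size 1, max 22) hi=[29] (size 1, min 29) -> median=25.5
Step 3: insert 12 -> lo=[12, 22] (size 2, max 22) hi=[29] (size 1, min 29) -> median=22
Step 4: insert 28 -> lo=[12, 22] (size 2, max 22) hi=[28, 29] (size 2, min 28) -> median=25
Step 5: insert 39 -> lo=[12, 22, 28] (size 3, max 28) hi=[29, 39] (size 2, min 29) -> median=28
Step 6: insert 19 -> lo=[12, 19, 22] (size 3, max 22) hi=[28, 29, 39] (size 3, min 28) -> median=25
Step 7: insert 17 -> lo=[12, 17, 19, 22] (size 4, max 22) hi=[28, 29, 39] (size 3, min 28) -> median=22
Step 8: insert 12 -> lo=[12, 12, 17, 19] (size 4, max 19) hi=[22, 28, 29, 39] (size 4, min 22) -> median=20.5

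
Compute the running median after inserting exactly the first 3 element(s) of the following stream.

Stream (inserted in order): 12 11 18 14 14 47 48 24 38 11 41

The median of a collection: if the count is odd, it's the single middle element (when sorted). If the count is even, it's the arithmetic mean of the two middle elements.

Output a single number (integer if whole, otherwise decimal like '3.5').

Answer: 12

Derivation:
Step 1: insert 12 -> lo=[12] (size 1, max 12) hi=[] (size 0) -> median=12
Step 2: insert 11 -> lo=[11] (size 1, max 11) hi=[12] (size 1, min 12) -> median=11.5
Step 3: insert 18 -> lo=[11, 12] (size 2, max 12) hi=[18] (size 1, min 18) -> median=12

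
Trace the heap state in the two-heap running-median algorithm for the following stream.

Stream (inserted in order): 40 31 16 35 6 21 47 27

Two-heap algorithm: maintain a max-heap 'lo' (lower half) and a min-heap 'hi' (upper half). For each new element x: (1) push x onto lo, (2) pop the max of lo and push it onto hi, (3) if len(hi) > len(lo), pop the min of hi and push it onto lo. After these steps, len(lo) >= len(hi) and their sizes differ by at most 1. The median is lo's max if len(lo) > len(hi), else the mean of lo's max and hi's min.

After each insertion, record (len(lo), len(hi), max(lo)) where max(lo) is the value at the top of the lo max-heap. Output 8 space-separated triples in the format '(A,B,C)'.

Step 1: insert 40 -> lo=[40] hi=[] -> (len(lo)=1, len(hi)=0, max(lo)=40)
Step 2: insert 31 -> lo=[31] hi=[40] -> (len(lo)=1, len(hi)=1, max(lo)=31)
Step 3: insert 16 -> lo=[16, 31] hi=[40] -> (len(lo)=2, len(hi)=1, max(lo)=31)
Step 4: insert 35 -> lo=[16, 31] hi=[35, 40] -> (len(lo)=2, len(hi)=2, max(lo)=31)
Step 5: insert 6 -> lo=[6, 16, 31] hi=[35, 40] -> (len(lo)=3, len(hi)=2, max(lo)=31)
Step 6: insert 21 -> lo=[6, 16, 21] hi=[31, 35, 40] -> (len(lo)=3, len(hi)=3, max(lo)=21)
Step 7: insert 47 -> lo=[6, 16, 21, 31] hi=[35, 40, 47] -> (len(lo)=4, len(hi)=3, max(lo)=31)
Step 8: insert 27 -> lo=[6, 16, 21, 27] hi=[31, 35, 40, 47] -> (len(lo)=4, len(hi)=4, max(lo)=27)

Answer: (1,0,40) (1,1,31) (2,1,31) (2,2,31) (3,2,31) (3,3,21) (4,3,31) (4,4,27)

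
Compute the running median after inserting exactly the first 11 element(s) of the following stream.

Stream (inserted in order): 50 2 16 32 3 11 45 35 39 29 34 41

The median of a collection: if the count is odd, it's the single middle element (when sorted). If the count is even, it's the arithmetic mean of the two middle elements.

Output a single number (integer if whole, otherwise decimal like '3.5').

Answer: 32

Derivation:
Step 1: insert 50 -> lo=[50] (size 1, max 50) hi=[] (size 0) -> median=50
Step 2: insert 2 -> lo=[2] (size 1, max 2) hi=[50] (size 1, min 50) -> median=26
Step 3: insert 16 -> lo=[2, 16] (size 2, max 16) hi=[50] (size 1, min 50) -> median=16
Step 4: insert 32 -> lo=[2, 16] (size 2, max 16) hi=[32, 50] (size 2, min 32) -> median=24
Step 5: insert 3 -> lo=[2, 3, 16] (size 3, max 16) hi=[32, 50] (size 2, min 32) -> median=16
Step 6: insert 11 -> lo=[2, 3, 11] (size 3, max 11) hi=[16, 32, 50] (size 3, min 16) -> median=13.5
Step 7: insert 45 -> lo=[2, 3, 11, 16] (size 4, max 16) hi=[32, 45, 50] (size 3, min 32) -> median=16
Step 8: insert 35 -> lo=[2, 3, 11, 16] (size 4, max 16) hi=[32, 35, 45, 50] (size 4, min 32) -> median=24
Step 9: insert 39 -> lo=[2, 3, 11, 16, 32] (size 5, max 32) hi=[35, 39, 45, 50] (size 4, min 35) -> median=32
Step 10: insert 29 -> lo=[2, 3, 11, 16, 29] (size 5, max 29) hi=[32, 35, 39, 45, 50] (size 5, min 32) -> median=30.5
Step 11: insert 34 -> lo=[2, 3, 11, 16, 29, 32] (size 6, max 32) hi=[34, 35, 39, 45, 50] (size 5, min 34) -> median=32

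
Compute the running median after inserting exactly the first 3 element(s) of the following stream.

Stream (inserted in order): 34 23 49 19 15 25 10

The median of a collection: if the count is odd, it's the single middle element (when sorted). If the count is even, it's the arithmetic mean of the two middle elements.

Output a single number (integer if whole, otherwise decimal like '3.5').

Step 1: insert 34 -> lo=[34] (size 1, max 34) hi=[] (size 0) -> median=34
Step 2: insert 23 -> lo=[23] (size 1, max 23) hi=[34] (size 1, min 34) -> median=28.5
Step 3: insert 49 -> lo=[23, 34] (size 2, max 34) hi=[49] (size 1, min 49) -> median=34

Answer: 34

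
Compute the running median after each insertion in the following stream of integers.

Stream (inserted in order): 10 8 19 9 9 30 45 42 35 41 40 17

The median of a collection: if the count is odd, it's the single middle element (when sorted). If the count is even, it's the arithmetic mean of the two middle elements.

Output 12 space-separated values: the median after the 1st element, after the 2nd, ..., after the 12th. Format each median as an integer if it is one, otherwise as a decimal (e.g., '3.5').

Answer: 10 9 10 9.5 9 9.5 10 14.5 19 24.5 30 24.5

Derivation:
Step 1: insert 10 -> lo=[10] (size 1, max 10) hi=[] (size 0) -> median=10
Step 2: insert 8 -> lo=[8] (size 1, max 8) hi=[10] (size 1, min 10) -> median=9
Step 3: insert 19 -> lo=[8, 10] (size 2, max 10) hi=[19] (size 1, min 19) -> median=10
Step 4: insert 9 -> lo=[8, 9] (size 2, max 9) hi=[10, 19] (size 2, min 10) -> median=9.5
Step 5: insert 9 -> lo=[8, 9, 9] (size 3, max 9) hi=[10, 19] (size 2, min 10) -> median=9
Step 6: insert 30 -> lo=[8, 9, 9] (size 3, max 9) hi=[10, 19, 30] (size 3, min 10) -> median=9.5
Step 7: insert 45 -> lo=[8, 9, 9, 10] (size 4, max 10) hi=[19, 30, 45] (size 3, min 19) -> median=10
Step 8: insert 42 -> lo=[8, 9, 9, 10] (size 4, max 10) hi=[19, 30, 42, 45] (size 4, min 19) -> median=14.5
Step 9: insert 35 -> lo=[8, 9, 9, 10, 19] (size 5, max 19) hi=[30, 35, 42, 45] (size 4, min 30) -> median=19
Step 10: insert 41 -> lo=[8, 9, 9, 10, 19] (size 5, max 19) hi=[30, 35, 41, 42, 45] (size 5, min 30) -> median=24.5
Step 11: insert 40 -> lo=[8, 9, 9, 10, 19, 30] (size 6, max 30) hi=[35, 40, 41, 42, 45] (size 5, min 35) -> median=30
Step 12: insert 17 -> lo=[8, 9, 9, 10, 17, 19] (size 6, max 19) hi=[30, 35, 40, 41, 42, 45] (size 6, min 30) -> median=24.5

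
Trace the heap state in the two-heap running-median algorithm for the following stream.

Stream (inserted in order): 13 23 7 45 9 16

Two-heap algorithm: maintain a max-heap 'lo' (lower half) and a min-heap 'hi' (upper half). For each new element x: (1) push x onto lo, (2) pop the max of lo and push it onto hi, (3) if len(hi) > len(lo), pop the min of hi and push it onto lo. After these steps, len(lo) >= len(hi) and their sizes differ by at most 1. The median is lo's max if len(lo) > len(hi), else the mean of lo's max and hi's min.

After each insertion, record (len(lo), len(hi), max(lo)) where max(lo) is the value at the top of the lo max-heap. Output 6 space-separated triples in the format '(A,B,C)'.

Step 1: insert 13 -> lo=[13] hi=[] -> (len(lo)=1, len(hi)=0, max(lo)=13)
Step 2: insert 23 -> lo=[13] hi=[23] -> (len(lo)=1, len(hi)=1, max(lo)=13)
Step 3: insert 7 -> lo=[7, 13] hi=[23] -> (len(lo)=2, len(hi)=1, max(lo)=13)
Step 4: insert 45 -> lo=[7, 13] hi=[23, 45] -> (len(lo)=2, len(hi)=2, max(lo)=13)
Step 5: insert 9 -> lo=[7, 9, 13] hi=[23, 45] -> (len(lo)=3, len(hi)=2, max(lo)=13)
Step 6: insert 16 -> lo=[7, 9, 13] hi=[16, 23, 45] -> (len(lo)=3, len(hi)=3, max(lo)=13)

Answer: (1,0,13) (1,1,13) (2,1,13) (2,2,13) (3,2,13) (3,3,13)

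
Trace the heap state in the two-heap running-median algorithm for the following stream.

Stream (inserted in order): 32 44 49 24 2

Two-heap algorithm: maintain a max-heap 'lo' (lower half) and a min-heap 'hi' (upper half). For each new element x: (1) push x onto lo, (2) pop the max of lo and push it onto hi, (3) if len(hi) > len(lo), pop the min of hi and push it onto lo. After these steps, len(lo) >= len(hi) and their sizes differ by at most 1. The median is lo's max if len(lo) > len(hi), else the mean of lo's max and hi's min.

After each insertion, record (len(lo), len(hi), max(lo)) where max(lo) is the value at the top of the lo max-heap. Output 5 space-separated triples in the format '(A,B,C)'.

Step 1: insert 32 -> lo=[32] hi=[] -> (len(lo)=1, len(hi)=0, max(lo)=32)
Step 2: insert 44 -> lo=[32] hi=[44] -> (len(lo)=1, len(hi)=1, max(lo)=32)
Step 3: insert 49 -> lo=[32, 44] hi=[49] -> (len(lo)=2, len(hi)=1, max(lo)=44)
Step 4: insert 24 -> lo=[24, 32] hi=[44, 49] -> (len(lo)=2, len(hi)=2, max(lo)=32)
Step 5: insert 2 -> lo=[2, 24, 32] hi=[44, 49] -> (len(lo)=3, len(hi)=2, max(lo)=32)

Answer: (1,0,32) (1,1,32) (2,1,44) (2,2,32) (3,2,32)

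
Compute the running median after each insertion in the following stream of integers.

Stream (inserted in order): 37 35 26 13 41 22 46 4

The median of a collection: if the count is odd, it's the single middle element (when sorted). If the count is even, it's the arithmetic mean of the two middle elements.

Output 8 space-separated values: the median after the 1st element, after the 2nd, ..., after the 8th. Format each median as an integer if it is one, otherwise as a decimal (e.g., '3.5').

Answer: 37 36 35 30.5 35 30.5 35 30.5

Derivation:
Step 1: insert 37 -> lo=[37] (size 1, max 37) hi=[] (size 0) -> median=37
Step 2: insert 35 -> lo=[35] (size 1, max 35) hi=[37] (size 1, min 37) -> median=36
Step 3: insert 26 -> lo=[26, 35] (size 2, max 35) hi=[37] (size 1, min 37) -> median=35
Step 4: insert 13 -> lo=[13, 26] (size 2, max 26) hi=[35, 37] (size 2, min 35) -> median=30.5
Step 5: insert 41 -> lo=[13, 26, 35] (size 3, max 35) hi=[37, 41] (size 2, min 37) -> median=35
Step 6: insert 22 -> lo=[13, 22, 26] (size 3, max 26) hi=[35, 37, 41] (size 3, min 35) -> median=30.5
Step 7: insert 46 -> lo=[13, 22, 26, 35] (size 4, max 35) hi=[37, 41, 46] (size 3, min 37) -> median=35
Step 8: insert 4 -> lo=[4, 13, 22, 26] (size 4, max 26) hi=[35, 37, 41, 46] (size 4, min 35) -> median=30.5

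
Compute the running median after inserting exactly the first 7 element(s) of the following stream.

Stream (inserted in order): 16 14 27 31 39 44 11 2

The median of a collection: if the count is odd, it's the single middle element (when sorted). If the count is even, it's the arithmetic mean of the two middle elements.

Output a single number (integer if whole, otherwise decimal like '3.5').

Step 1: insert 16 -> lo=[16] (size 1, max 16) hi=[] (size 0) -> median=16
Step 2: insert 14 -> lo=[14] (size 1, max 14) hi=[16] (size 1, min 16) -> median=15
Step 3: insert 27 -> lo=[14, 16] (size 2, max 16) hi=[27] (size 1, min 27) -> median=16
Step 4: insert 31 -> lo=[14, 16] (size 2, max 16) hi=[27, 31] (size 2, min 27) -> median=21.5
Step 5: insert 39 -> lo=[14, 16, 27] (size 3, max 27) hi=[31, 39] (size 2, min 31) -> median=27
Step 6: insert 44 -> lo=[14, 16, 27] (size 3, max 27) hi=[31, 39, 44] (size 3, min 31) -> median=29
Step 7: insert 11 -> lo=[11, 14, 16, 27] (size 4, max 27) hi=[31, 39, 44] (size 3, min 31) -> median=27

Answer: 27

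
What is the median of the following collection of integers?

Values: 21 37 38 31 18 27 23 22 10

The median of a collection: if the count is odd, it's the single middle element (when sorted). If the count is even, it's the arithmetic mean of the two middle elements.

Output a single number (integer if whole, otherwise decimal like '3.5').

Step 1: insert 21 -> lo=[21] (size 1, max 21) hi=[] (size 0) -> median=21
Step 2: insert 37 -> lo=[21] (size 1, max 21) hi=[37] (size 1, min 37) -> median=29
Step 3: insert 38 -> lo=[21, 37] (size 2, max 37) hi=[38] (size 1, min 38) -> median=37
Step 4: insert 31 -> lo=[21, 31] (size 2, max 31) hi=[37, 38] (size 2, min 37) -> median=34
Step 5: insert 18 -> lo=[18, 21, 31] (size 3, max 31) hi=[37, 38] (size 2, min 37) -> median=31
Step 6: insert 27 -> lo=[18, 21, 27] (size 3, max 27) hi=[31, 37, 38] (size 3, min 31) -> median=29
Step 7: insert 23 -> lo=[18, 21, 23, 27] (size 4, max 27) hi=[31, 37, 38] (size 3, min 31) -> median=27
Step 8: insert 22 -> lo=[18, 21, 22, 23] (size 4, max 23) hi=[27, 31, 37, 38] (size 4, min 27) -> median=25
Step 9: insert 10 -> lo=[10, 18, 21, 22, 23] (size 5, max 23) hi=[27, 31, 37, 38] (size 4, min 27) -> median=23

Answer: 23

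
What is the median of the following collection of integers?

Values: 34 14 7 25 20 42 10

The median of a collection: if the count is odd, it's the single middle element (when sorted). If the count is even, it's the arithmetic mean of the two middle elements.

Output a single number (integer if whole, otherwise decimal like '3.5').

Step 1: insert 34 -> lo=[34] (size 1, max 34) hi=[] (size 0) -> median=34
Step 2: insert 14 -> lo=[14] (size 1, max 14) hi=[34] (size 1, min 34) -> median=24
Step 3: insert 7 -> lo=[7, 14] (size 2, max 14) hi=[34] (size 1, min 34) -> median=14
Step 4: insert 25 -> lo=[7, 14] (size 2, max 14) hi=[25, 34] (size 2, min 25) -> median=19.5
Step 5: insert 20 -> lo=[7, 14, 20] (size 3, max 20) hi=[25, 34] (size 2, min 25) -> median=20
Step 6: insert 42 -> lo=[7, 14, 20] (size 3, max 20) hi=[25, 34, 42] (size 3, min 25) -> median=22.5
Step 7: insert 10 -> lo=[7, 10, 14, 20] (size 4, max 20) hi=[25, 34, 42] (size 3, min 25) -> median=20

Answer: 20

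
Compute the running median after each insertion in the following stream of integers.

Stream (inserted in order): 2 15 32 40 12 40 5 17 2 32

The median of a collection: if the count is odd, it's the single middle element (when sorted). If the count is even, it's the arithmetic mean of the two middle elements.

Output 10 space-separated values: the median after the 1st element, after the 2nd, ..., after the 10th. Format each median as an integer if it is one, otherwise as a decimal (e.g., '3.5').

Answer: 2 8.5 15 23.5 15 23.5 15 16 15 16

Derivation:
Step 1: insert 2 -> lo=[2] (size 1, max 2) hi=[] (size 0) -> median=2
Step 2: insert 15 -> lo=[2] (size 1, max 2) hi=[15] (size 1, min 15) -> median=8.5
Step 3: insert 32 -> lo=[2, 15] (size 2, max 15) hi=[32] (size 1, min 32) -> median=15
Step 4: insert 40 -> lo=[2, 15] (size 2, max 15) hi=[32, 40] (size 2, min 32) -> median=23.5
Step 5: insert 12 -> lo=[2, 12, 15] (size 3, max 15) hi=[32, 40] (size 2, min 32) -> median=15
Step 6: insert 40 -> lo=[2, 12, 15] (size 3, max 15) hi=[32, 40, 40] (size 3, min 32) -> median=23.5
Step 7: insert 5 -> lo=[2, 5, 12, 15] (size 4, max 15) hi=[32, 40, 40] (size 3, min 32) -> median=15
Step 8: insert 17 -> lo=[2, 5, 12, 15] (size 4, max 15) hi=[17, 32, 40, 40] (size 4, min 17) -> median=16
Step 9: insert 2 -> lo=[2, 2, 5, 12, 15] (size 5, max 15) hi=[17, 32, 40, 40] (size 4, min 17) -> median=15
Step 10: insert 32 -> lo=[2, 2, 5, 12, 15] (size 5, max 15) hi=[17, 32, 32, 40, 40] (size 5, min 17) -> median=16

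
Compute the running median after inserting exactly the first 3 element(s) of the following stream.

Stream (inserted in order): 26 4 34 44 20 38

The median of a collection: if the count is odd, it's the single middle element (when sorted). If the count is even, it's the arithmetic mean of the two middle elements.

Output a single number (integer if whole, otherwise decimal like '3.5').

Step 1: insert 26 -> lo=[26] (size 1, max 26) hi=[] (size 0) -> median=26
Step 2: insert 4 -> lo=[4] (size 1, max 4) hi=[26] (size 1, min 26) -> median=15
Step 3: insert 34 -> lo=[4, 26] (size 2, max 26) hi=[34] (size 1, min 34) -> median=26

Answer: 26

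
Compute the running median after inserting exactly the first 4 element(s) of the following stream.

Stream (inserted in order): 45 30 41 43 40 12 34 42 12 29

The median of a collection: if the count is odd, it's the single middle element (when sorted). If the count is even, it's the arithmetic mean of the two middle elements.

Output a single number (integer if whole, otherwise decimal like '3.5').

Step 1: insert 45 -> lo=[45] (size 1, max 45) hi=[] (size 0) -> median=45
Step 2: insert 30 -> lo=[30] (size 1, max 30) hi=[45] (size 1, min 45) -> median=37.5
Step 3: insert 41 -> lo=[30, 41] (size 2, max 41) hi=[45] (size 1, min 45) -> median=41
Step 4: insert 43 -> lo=[30, 41] (size 2, max 41) hi=[43, 45] (size 2, min 43) -> median=42

Answer: 42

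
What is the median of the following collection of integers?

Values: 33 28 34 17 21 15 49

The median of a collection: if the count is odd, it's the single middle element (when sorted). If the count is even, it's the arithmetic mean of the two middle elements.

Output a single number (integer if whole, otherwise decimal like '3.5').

Answer: 28

Derivation:
Step 1: insert 33 -> lo=[33] (size 1, max 33) hi=[] (size 0) -> median=33
Step 2: insert 28 -> lo=[28] (size 1, max 28) hi=[33] (size 1, min 33) -> median=30.5
Step 3: insert 34 -> lo=[28, 33] (size 2, max 33) hi=[34] (size 1, min 34) -> median=33
Step 4: insert 17 -> lo=[17, 28] (size 2, max 28) hi=[33, 34] (size 2, min 33) -> median=30.5
Step 5: insert 21 -> lo=[17, 21, 28] (size 3, max 28) hi=[33, 34] (size 2, min 33) -> median=28
Step 6: insert 15 -> lo=[15, 17, 21] (size 3, max 21) hi=[28, 33, 34] (size 3, min 28) -> median=24.5
Step 7: insert 49 -> lo=[15, 17, 21, 28] (size 4, max 28) hi=[33, 34, 49] (size 3, min 33) -> median=28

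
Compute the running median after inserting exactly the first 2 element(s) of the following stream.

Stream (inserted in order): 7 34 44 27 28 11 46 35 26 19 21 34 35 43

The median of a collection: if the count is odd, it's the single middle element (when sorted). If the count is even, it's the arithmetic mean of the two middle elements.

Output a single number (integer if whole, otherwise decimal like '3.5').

Step 1: insert 7 -> lo=[7] (size 1, max 7) hi=[] (size 0) -> median=7
Step 2: insert 34 -> lo=[7] (size 1, max 7) hi=[34] (size 1, min 34) -> median=20.5

Answer: 20.5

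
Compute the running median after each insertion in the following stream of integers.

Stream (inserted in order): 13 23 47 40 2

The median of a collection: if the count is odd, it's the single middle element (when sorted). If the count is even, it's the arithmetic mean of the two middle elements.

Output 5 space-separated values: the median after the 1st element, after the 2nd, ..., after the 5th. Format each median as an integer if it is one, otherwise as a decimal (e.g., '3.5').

Step 1: insert 13 -> lo=[13] (size 1, max 13) hi=[] (size 0) -> median=13
Step 2: insert 23 -> lo=[13] (size 1, max 13) hi=[23] (size 1, min 23) -> median=18
Step 3: insert 47 -> lo=[13, 23] (size 2, max 23) hi=[47] (size 1, min 47) -> median=23
Step 4: insert 40 -> lo=[13, 23] (size 2, max 23) hi=[40, 47] (size 2, min 40) -> median=31.5
Step 5: insert 2 -> lo=[2, 13, 23] (size 3, max 23) hi=[40, 47] (size 2, min 40) -> median=23

Answer: 13 18 23 31.5 23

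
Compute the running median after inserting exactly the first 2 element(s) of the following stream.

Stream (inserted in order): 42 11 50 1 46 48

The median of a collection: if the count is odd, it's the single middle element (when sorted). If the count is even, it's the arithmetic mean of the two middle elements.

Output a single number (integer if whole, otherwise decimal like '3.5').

Answer: 26.5

Derivation:
Step 1: insert 42 -> lo=[42] (size 1, max 42) hi=[] (size 0) -> median=42
Step 2: insert 11 -> lo=[11] (size 1, max 11) hi=[42] (size 1, min 42) -> median=26.5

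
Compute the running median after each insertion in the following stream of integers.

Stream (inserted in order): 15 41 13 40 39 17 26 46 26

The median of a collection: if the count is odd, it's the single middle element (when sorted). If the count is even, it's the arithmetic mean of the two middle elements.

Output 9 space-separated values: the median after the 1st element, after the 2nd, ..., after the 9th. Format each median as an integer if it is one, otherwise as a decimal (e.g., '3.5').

Step 1: insert 15 -> lo=[15] (size 1, max 15) hi=[] (size 0) -> median=15
Step 2: insert 41 -> lo=[15] (size 1, max 15) hi=[41] (size 1, min 41) -> median=28
Step 3: insert 13 -> lo=[13, 15] (size 2, max 15) hi=[41] (size 1, min 41) -> median=15
Step 4: insert 40 -> lo=[13, 15] (size 2, max 15) hi=[40, 41] (size 2, min 40) -> median=27.5
Step 5: insert 39 -> lo=[13, 15, 39] (size 3, max 39) hi=[40, 41] (size 2, min 40) -> median=39
Step 6: insert 17 -> lo=[13, 15, 17] (size 3, max 17) hi=[39, 40, 41] (size 3, min 39) -> median=28
Step 7: insert 26 -> lo=[13, 15, 17, 26] (size 4, max 26) hi=[39, 40, 41] (size 3, min 39) -> median=26
Step 8: insert 46 -> lo=[13, 15, 17, 26] (size 4, max 26) hi=[39, 40, 41, 46] (size 4, min 39) -> median=32.5
Step 9: insert 26 -> lo=[13, 15, 17, 26, 26] (size 5, max 26) hi=[39, 40, 41, 46] (size 4, min 39) -> median=26

Answer: 15 28 15 27.5 39 28 26 32.5 26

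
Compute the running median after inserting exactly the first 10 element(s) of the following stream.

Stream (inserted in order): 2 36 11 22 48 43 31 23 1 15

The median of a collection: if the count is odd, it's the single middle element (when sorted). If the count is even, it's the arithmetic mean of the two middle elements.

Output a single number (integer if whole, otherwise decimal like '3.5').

Answer: 22.5

Derivation:
Step 1: insert 2 -> lo=[2] (size 1, max 2) hi=[] (size 0) -> median=2
Step 2: insert 36 -> lo=[2] (size 1, max 2) hi=[36] (size 1, min 36) -> median=19
Step 3: insert 11 -> lo=[2, 11] (size 2, max 11) hi=[36] (size 1, min 36) -> median=11
Step 4: insert 22 -> lo=[2, 11] (size 2, max 11) hi=[22, 36] (size 2, min 22) -> median=16.5
Step 5: insert 48 -> lo=[2, 11, 22] (size 3, max 22) hi=[36, 48] (size 2, min 36) -> median=22
Step 6: insert 43 -> lo=[2, 11, 22] (size 3, max 22) hi=[36, 43, 48] (size 3, min 36) -> median=29
Step 7: insert 31 -> lo=[2, 11, 22, 31] (size 4, max 31) hi=[36, 43, 48] (size 3, min 36) -> median=31
Step 8: insert 23 -> lo=[2, 11, 22, 23] (size 4, max 23) hi=[31, 36, 43, 48] (size 4, min 31) -> median=27
Step 9: insert 1 -> lo=[1, 2, 11, 22, 23] (size 5, max 23) hi=[31, 36, 43, 48] (size 4, min 31) -> median=23
Step 10: insert 15 -> lo=[1, 2, 11, 15, 22] (size 5, max 22) hi=[23, 31, 36, 43, 48] (size 5, min 23) -> median=22.5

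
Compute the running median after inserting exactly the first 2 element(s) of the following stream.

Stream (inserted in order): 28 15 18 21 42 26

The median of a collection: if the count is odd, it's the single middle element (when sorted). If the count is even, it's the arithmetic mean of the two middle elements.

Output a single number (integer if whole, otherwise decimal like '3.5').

Answer: 21.5

Derivation:
Step 1: insert 28 -> lo=[28] (size 1, max 28) hi=[] (size 0) -> median=28
Step 2: insert 15 -> lo=[15] (size 1, max 15) hi=[28] (size 1, min 28) -> median=21.5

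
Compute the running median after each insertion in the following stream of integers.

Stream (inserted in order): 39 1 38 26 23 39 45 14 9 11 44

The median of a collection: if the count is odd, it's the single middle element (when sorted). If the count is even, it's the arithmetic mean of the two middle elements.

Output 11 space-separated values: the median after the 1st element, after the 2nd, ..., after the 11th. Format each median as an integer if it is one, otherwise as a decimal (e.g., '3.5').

Answer: 39 20 38 32 26 32 38 32 26 24.5 26

Derivation:
Step 1: insert 39 -> lo=[39] (size 1, max 39) hi=[] (size 0) -> median=39
Step 2: insert 1 -> lo=[1] (size 1, max 1) hi=[39] (size 1, min 39) -> median=20
Step 3: insert 38 -> lo=[1, 38] (size 2, max 38) hi=[39] (size 1, min 39) -> median=38
Step 4: insert 26 -> lo=[1, 26] (size 2, max 26) hi=[38, 39] (size 2, min 38) -> median=32
Step 5: insert 23 -> lo=[1, 23, 26] (size 3, max 26) hi=[38, 39] (size 2, min 38) -> median=26
Step 6: insert 39 -> lo=[1, 23, 26] (size 3, max 26) hi=[38, 39, 39] (size 3, min 38) -> median=32
Step 7: insert 45 -> lo=[1, 23, 26, 38] (size 4, max 38) hi=[39, 39, 45] (size 3, min 39) -> median=38
Step 8: insert 14 -> lo=[1, 14, 23, 26] (size 4, max 26) hi=[38, 39, 39, 45] (size 4, min 38) -> median=32
Step 9: insert 9 -> lo=[1, 9, 14, 23, 26] (size 5, max 26) hi=[38, 39, 39, 45] (size 4, min 38) -> median=26
Step 10: insert 11 -> lo=[1, 9, 11, 14, 23] (size 5, max 23) hi=[26, 38, 39, 39, 45] (size 5, min 26) -> median=24.5
Step 11: insert 44 -> lo=[1, 9, 11, 14, 23, 26] (size 6, max 26) hi=[38, 39, 39, 44, 45] (size 5, min 38) -> median=26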